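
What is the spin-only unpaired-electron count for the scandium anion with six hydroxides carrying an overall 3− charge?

Each hydroxide is −1; balancing the −3 overall charge requires Sc(III).
Sc sits in group 3, so the d-electron count is 3 − 3 = 0.
In an octahedral field the d⁰ configuration is t₂g⁰e_g⁰, giving 0 unpaired electrons.

0 unpaired electrons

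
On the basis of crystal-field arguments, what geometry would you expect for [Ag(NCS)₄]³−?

tetrahedral

Ligand charges: each isothiocyanate is −1. With an overall charge of −3 the silver centre must be in the +1 oxidation state.
Group 11 minus oxidation state 1 gives a d¹⁰ configuration.
With 4 monodentate ligands the coordination number is 4.
A d¹⁰ ion has no crystal-field stabilisation preference between square planar and tetrahedral, so four ligands adopt the sterically favoured tetrahedral geometry.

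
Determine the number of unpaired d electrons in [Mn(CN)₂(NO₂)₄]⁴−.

Ligand charges: each cyanide is −1; each nitro (N-bound nitrite) is −1. With an overall charge of −4 the manganese centre must be in the +2 oxidation state.
Manganese is a group-7 element; Mn(II) is therefore d⁵.
The spin state decides the count: Cyanide and nitro (N-bound nitrite) are strong-field ligands (high in the spectrochemical series) for a first-row metal, so the complex is low-spin.
An octahedral low-spin d⁵ ion is t₂g⁵e_g⁰, giving 1 unpaired electron.

1 unpaired electron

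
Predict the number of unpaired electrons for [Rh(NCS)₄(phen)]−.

0 unpaired electrons

Ligand charges: each isothiocyanate is −1; 1,10-phenanthroline is neutral. With an overall charge of −1 the rhodium centre must be in the +3 oxidation state.
Rhodium is a group-9 element; Rh(III) is therefore d⁶.
Counting donor atoms: 4×isothiocyanate (monodentate) → 4 donors; 1×1,10-phenanthroline (bidentate) → 2 donors. Coordination number = 6.
The spin state decides the count: a 4d ion has a large Δₒ and is invariably low-spin.
An octahedral low-spin d⁶ ion is t₂g⁶e_g⁰, giving 0 unpaired electrons.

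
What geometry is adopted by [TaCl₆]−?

Summing ligand charges against the −1 overall charge gives an oxidation state of +5 for tantalum.
Group 5 minus oxidation state 5 gives a d⁰ configuration.
Coordination number: 6.
Six donors around a single metal centre give an octahedral coordination sphere.

octahedral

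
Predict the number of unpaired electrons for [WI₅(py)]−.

2 unpaired electrons

Each iodide is −1; pyridine is neutral; balancing the −1 overall charge requires W(IV).
W sits in group 6, so the d-electron count is 6 − 4 = 2.
In an octahedral field the d² configuration is t₂g²e_g⁰ (only one arrangement possible), giving 2 unpaired electrons.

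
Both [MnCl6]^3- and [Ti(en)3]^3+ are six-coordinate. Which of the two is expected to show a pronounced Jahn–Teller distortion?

[MnCl6]^3-

[MnCl6]^3-: Ligand charges: each chloride is −1. With an overall charge of −3 the manganese centre must be in the +3 oxidation state. Mn sits in group 7, so the d-electron count is 7 − 3 = 4. Chloride is a weak-field ligand for a first-row metal, so the complex is high-spin. The t₂g³e_g¹ (high-spin) configuration has an unevenly filled e_g set; the Jahn–Teller theorem predicts a tetragonal distortion (typically axial elongation) to lift the degeneracy.
[Ti(en)3]^3+: Ligand charges: ethylenediamine is neutral. With an overall charge of +3 the titanium centre must be in the +3 oxidation state. Titanium is a group-4 element; Ti(III) is therefore d¹. The d¹ configuration leaves the e_g set evenly filled (or empty) — no strong Jahn–Teller driving force.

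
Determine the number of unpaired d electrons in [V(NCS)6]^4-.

Each isothiocyanate is −1; balancing the −4 overall charge requires V(II).
Group 5 minus oxidation state 2 gives a d³ configuration.
In an octahedral field the d³ configuration is t₂g³e_g⁰ (only one arrangement possible), giving 3 unpaired electrons.

3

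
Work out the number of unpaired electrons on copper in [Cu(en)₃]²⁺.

1 unpaired electron

Ethylenediamine is neutral; balancing the +2 overall charge requires Cu(II).
Copper is a group-11 element; Cu(II) is therefore d⁹.
Counting donor atoms: 3×ethylenediamine (bidentate) → 6 donors. Coordination number = 6.
In an octahedral field the d⁹ configuration is t₂g⁶e_g³ (only one arrangement possible), giving 1 unpaired electron.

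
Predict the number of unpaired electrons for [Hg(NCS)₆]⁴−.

0

Each isothiocyanate is −1; balancing the −4 overall charge requires Hg(II).
Group 12 minus oxidation state 2 gives a d¹⁰ configuration.
In an octahedral field the d¹⁰ configuration is t₂g⁶e_g⁴, giving 0 unpaired electrons.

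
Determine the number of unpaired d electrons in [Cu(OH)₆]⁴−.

1

Ligand charges: each hydroxide is −1. With an overall charge of −4 the copper centre must be in the +2 oxidation state.
Cu sits in group 11, so the d-electron count is 11 − 2 = 9.
In an octahedral field the d⁹ configuration is t₂g⁶e_g³ (only one arrangement possible), giving 1 unpaired electron.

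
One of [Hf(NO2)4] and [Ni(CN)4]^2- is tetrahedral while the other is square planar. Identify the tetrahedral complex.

For [Hf(NO2)4]: Summing ligand charges against the 0 overall charge gives an oxidation state of +4 for hafnium. Hafnium is a group-4 element; Hf(IV) is therefore d⁰. A d⁰ ion has no crystal-field stabilisation preference between square planar and tetrahedral, so four ligands adopt the sterically favoured tetrahedral geometry. → tetrahedral.
For [Ni(CN)4]^2-: Ligand charges: each cyanide is −1. With an overall charge of −2 the nickel centre must be in the +2 oxidation state. Group 10 minus oxidation state 2 gives a d⁸ configuration. Cyanide is a strong-field ligand (high in the spectrochemical series). A 3d d⁸ ion with strong-field ligands gains enough CFSE to favour square planar over tetrahedral. → square planar.

[Hf(NO2)4]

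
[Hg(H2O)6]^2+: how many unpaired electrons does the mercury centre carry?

Ligand charges: water is neutral. With an overall charge of +2 the mercury centre must be in the +2 oxidation state.
Hg sits in group 12, so the d-electron count is 12 − 2 = 10.
In an octahedral field the d¹⁰ configuration is t₂g⁶e_g⁴, giving 0 unpaired electrons.

0 unpaired electrons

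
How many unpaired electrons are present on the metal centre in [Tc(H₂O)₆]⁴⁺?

3 unpaired electrons

Water is neutral; balancing the +4 overall charge requires Tc(IV).
Tc sits in group 7, so the d-electron count is 7 − 4 = 3.
In an octahedral field the d³ configuration is t₂g³e_g⁰ (only one arrangement possible), giving 3 unpaired electrons.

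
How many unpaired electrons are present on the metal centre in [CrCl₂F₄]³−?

Ligand charges: each chloride is −1; each fluoride is −1. With an overall charge of −3 the chromium centre must be in the +3 oxidation state.
Chromium is a group-6 element; Cr(III) is therefore d³.
In an octahedral field the d³ configuration is t₂g³e_g⁰ (only one arrangement possible), giving 3 unpaired electrons.

3 unpaired electrons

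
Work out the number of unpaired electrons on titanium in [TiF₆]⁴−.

2 unpaired electrons

Each fluoride is −1; balancing the −4 overall charge requires Ti(II).
Ti sits in group 4, so the d-electron count is 4 − 2 = 2.
In an octahedral field the d² configuration is t₂g²e_g⁰ (only one arrangement possible), giving 2 unpaired electrons.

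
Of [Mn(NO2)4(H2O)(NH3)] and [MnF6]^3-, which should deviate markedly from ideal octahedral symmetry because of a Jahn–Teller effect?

[MnF6]^3-

[Mn(NO2)4(H2O)(NH3)]: Ligand charges: each nitro (N-bound nitrite) is −1; water is neutral; ammonia is neutral. With an overall charge of 0 the manganese centre must be in the +4 oxidation state. Group 7 minus oxidation state 4 gives a d³ configuration. The d³ configuration leaves the e_g set evenly filled (or empty) — no strong Jahn–Teller driving force.
[MnF6]^3-: Summing ligand charges against the −3 overall charge gives an oxidation state of +3 for manganese. Group 7 minus oxidation state 3 gives a d⁴ configuration. Fluoride is a weak-field ligand for a first-row metal, so the complex is high-spin. The t₂g³e_g¹ (high-spin) configuration has an unevenly filled e_g set; the Jahn–Teller theorem predicts a tetragonal distortion (typically axial elongation) to lift the degeneracy.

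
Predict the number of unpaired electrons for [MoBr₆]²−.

2 unpaired electrons

Ligand charges: each bromide is −1. With an overall charge of −2 the molybdenum centre must be in the +4 oxidation state.
Group 6 minus oxidation state 4 gives a d² configuration.
In an octahedral field the d² configuration is t₂g²e_g⁰ (only one arrangement possible), giving 2 unpaired electrons.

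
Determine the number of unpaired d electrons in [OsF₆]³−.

1 unpaired electron

Summing ligand charges against the −3 overall charge gives an oxidation state of +3 for osmium.
Osmium is a group-8 element; Os(III) is therefore d⁵.
The spin state decides the count: a 5d ion has a large Δₒ and is invariably low-spin.
An octahedral low-spin d⁵ ion is t₂g⁵e_g⁰, giving 1 unpaired electron.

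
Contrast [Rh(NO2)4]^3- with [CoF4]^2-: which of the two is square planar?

[Rh(NO2)4]^3-

For [Rh(NO2)4]^3-: Each nitro (N-bound nitrite) is −1; balancing the −3 overall charge requires Rh(I). Group 9 minus oxidation state 1 gives a d⁸ configuration. A 4d d⁸ ion has a large crystal-field splitting; square planar leaves the high-energy d_{x²−y²} orbital empty and maximises CFSE. → square planar.
For [CoF4]^2-: Summing ligand charges against the −2 overall charge gives an oxidation state of +2 for cobalt. Cobalt is a group-9 element; Co(II) is therefore d⁷. For a high-spin 3d d⁷ ion with weak-field ligands the small Δₜ gives little square-planar CFSE advantage, so four ligands adopt the sterically favoured tetrahedral geometry. → tetrahedral.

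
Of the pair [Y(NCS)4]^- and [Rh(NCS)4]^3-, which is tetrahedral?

For [Y(NCS)4]^-: Summing ligand charges against the −1 overall charge gives an oxidation state of +3 for yttrium. Group 3 minus oxidation state 3 gives a d⁰ configuration. A d⁰ ion has no crystal-field stabilisation preference between square planar and tetrahedral, so four ligands adopt the sterically favoured tetrahedral geometry. → tetrahedral.
For [Rh(NCS)4]^3-: Ligand charges: each isothiocyanate is −1. With an overall charge of −3 the rhodium centre must be in the +1 oxidation state. Rh sits in group 9, so the d-electron count is 9 − 1 = 8. A 4d d⁸ ion has a large crystal-field splitting; square planar leaves the high-energy d_{x²−y²} orbital empty and maximises CFSE. → square planar.

[Y(NCS)4]^-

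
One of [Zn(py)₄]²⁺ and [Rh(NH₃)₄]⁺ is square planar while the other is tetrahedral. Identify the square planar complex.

For [Zn(py)₄]²⁺: Pyridine is neutral; balancing the +2 overall charge requires Zn(II). Zinc is a group-12 element; Zn(II) is therefore d¹⁰. A d¹⁰ ion has no crystal-field stabilisation preference between square planar and tetrahedral, so four ligands adopt the sterically favoured tetrahedral geometry. → tetrahedral.
For [Rh(NH₃)₄]⁺: Summing ligand charges against the +1 overall charge gives an oxidation state of +1 for rhodium. Rhodium is a group-9 element; Rh(I) is therefore d⁸. A 4d d⁸ ion has a large crystal-field splitting; square planar leaves the high-energy d_{x²−y²} orbital empty and maximises CFSE. → square planar.

[Rh(NH₃)₄]⁺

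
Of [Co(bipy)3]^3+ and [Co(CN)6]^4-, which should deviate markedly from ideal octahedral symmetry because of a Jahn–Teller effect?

[Co(bipy)3]^3+: 2,2′-bipyridine is neutral; balancing the +3 overall charge requires Co(III). Co sits in group 9, so the d-electron count is 9 − 3 = 6. Co(III) has an exceptionally large octahedral splitting and is low-spin with essentially every ligand except fluoride. The d⁶ configuration leaves the e_g set evenly filled (or empty) — no strong Jahn–Teller driving force.
[Co(CN)6]^4-: Each cyanide is −1; balancing the −4 overall charge requires Co(II). Group 9 minus oxidation state 2 gives a d⁷ configuration. Cyanide is a strong-field ligand (high in the spectrochemical series) for a first-row metal, so the complex is low-spin. The t₂g⁶e_g¹ (low-spin) configuration has an unevenly filled e_g set; the Jahn–Teller theorem predicts a tetragonal distortion (typically axial elongation) to lift the degeneracy.

[Co(CN)6]^4-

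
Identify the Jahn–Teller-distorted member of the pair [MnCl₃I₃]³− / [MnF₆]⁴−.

[MnCl₃I₃]³−

[MnCl₃I₃]³−: Summing ligand charges against the −3 overall charge gives an oxidation state of +3 for manganese. Mn sits in group 7, so the d-electron count is 7 − 3 = 4. Chloride and iodide are weak-field ligands for a first-row metal, so the complex is high-spin. The t₂g³e_g¹ (high-spin) configuration has an unevenly filled e_g set; the Jahn–Teller theorem predicts a tetragonal distortion (typically axial elongation) to lift the degeneracy.
[MnF₆]⁴−: Summing ligand charges against the −4 overall charge gives an oxidation state of +2 for manganese. Group 7 minus oxidation state 2 gives a d⁵ configuration. Fluoride is a weak-field ligand for a first-row metal, so the complex is high-spin. The d⁵ configuration leaves the e_g set evenly filled (or empty) — no strong Jahn–Teller driving force.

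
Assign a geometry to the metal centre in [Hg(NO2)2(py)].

trigonal planar

Summing ligand charges against the 0 overall charge gives an oxidation state of +2 for mercury.
Mercury is a group-12 element; Hg(II) is therefore d¹⁰.
With 3 monodentate ligands the coordination number is 3.
Three ligands around a d¹⁰ centre minimise repulsion in a trigonal-planar arrangement.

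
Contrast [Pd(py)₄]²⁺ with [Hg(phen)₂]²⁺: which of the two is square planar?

For [Pd(py)₄]²⁺: Pyridine is neutral; balancing the +2 overall charge requires Pd(II). Group 10 minus oxidation state 2 gives a d⁸ configuration. A 4d d⁸ ion has a large crystal-field splitting; square planar leaves the high-energy d_{x²−y²} orbital empty and maximises CFSE. → square planar.
For [Hg(phen)₂]²⁺: Ligand charges: 1,10-phenanthroline is neutral. With an overall charge of +2 the mercury centre must be in the +2 oxidation state. Hg sits in group 12, so the d-electron count is 12 − 2 = 10. A d¹⁰ ion has no crystal-field stabilisation preference between square planar and tetrahedral, so four ligands adopt the sterically favoured tetrahedral geometry. → tetrahedral.

[Pd(py)₄]²⁺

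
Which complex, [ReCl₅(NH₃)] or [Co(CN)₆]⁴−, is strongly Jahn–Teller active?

[Co(CN)₆]⁴−

[ReCl₅(NH₃)]: Ligand charges: each chloride is −1; ammonia is neutral. With an overall charge of 0 the rhenium centre must be in the +5 oxidation state. Rhenium is a group-7 element; Re(V) is therefore d². The d² configuration leaves the e_g set evenly filled (or empty) — no strong Jahn–Teller driving force.
[Co(CN)₆]⁴−: Summing ligand charges against the −4 overall charge gives an oxidation state of +2 for cobalt. Group 9 minus oxidation state 2 gives a d⁷ configuration. Cyanide is a strong-field ligand (high in the spectrochemical series) for a first-row metal, so the complex is low-spin. The t₂g⁶e_g¹ (low-spin) configuration has an unevenly filled e_g set; the Jahn–Teller theorem predicts a tetragonal distortion (typically axial elongation) to lift the degeneracy.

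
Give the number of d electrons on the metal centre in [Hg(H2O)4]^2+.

d10

Water is neutral; balancing the +2 overall charge requires Hg(II).
Group 12 minus oxidation state 2 gives a d¹⁰ configuration.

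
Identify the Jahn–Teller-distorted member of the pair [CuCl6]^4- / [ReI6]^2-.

[CuCl6]^4-

[CuCl6]^4-: Summing ligand charges against the −4 overall charge gives an oxidation state of +2 for copper. Group 11 minus oxidation state 2 gives a d⁹ configuration. The t₂g⁶e_g³ configuration has an unevenly filled e_g set; the Jahn–Teller theorem predicts a tetragonal distortion (typically axial elongation) to lift the degeneracy.
[ReI6]^2-: Summing ligand charges against the −2 overall charge gives an oxidation state of +4 for rhenium. Re sits in group 7, so the d-electron count is 7 − 4 = 3. The d³ configuration leaves the e_g set evenly filled (or empty) — no strong Jahn–Teller driving force.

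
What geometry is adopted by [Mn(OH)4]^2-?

tetrahedral

Each hydroxide is −1; balancing the −2 overall charge requires Mn(II).
Mn sits in group 7, so the d-electron count is 7 − 2 = 5.
With 4 monodentate ligands the coordination number is 4.
Hydroxide is a weak-field ligand.
A high-spin d⁵ ion has zero CFSE in either geometry, so four ligands adopt the sterically favoured tetrahedral geometry.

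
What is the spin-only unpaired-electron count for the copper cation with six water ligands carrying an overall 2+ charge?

1 unpaired electron

Summing ligand charges against the +2 overall charge gives an oxidation state of +2 for copper.
Cu sits in group 11, so the d-electron count is 11 − 2 = 9.
In an octahedral field the d⁹ configuration is t₂g⁶e_g³ (only one arrangement possible), giving 1 unpaired electron.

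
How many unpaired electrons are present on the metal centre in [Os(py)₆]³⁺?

1

Pyridine is neutral; balancing the +3 overall charge requires Os(III).
Group 8 minus oxidation state 3 gives a d⁵ configuration.
The spin state decides the count: a 5d ion has a large Δₒ and is invariably low-spin.
An octahedral low-spin d⁵ ion is t₂g⁵e_g⁰, giving 1 unpaired electron.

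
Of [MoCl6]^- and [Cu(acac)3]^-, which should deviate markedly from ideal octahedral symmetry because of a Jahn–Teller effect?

[Cu(acac)3]^-

[MoCl6]^-: Ligand charges: each chloride is −1. With an overall charge of −1 the molybdenum centre must be in the +5 oxidation state. Mo sits in group 6, so the d-electron count is 6 − 5 = 1. The d¹ configuration leaves the e_g set evenly filled (or empty) — no strong Jahn–Teller driving force.
[Cu(acac)3]^-: Summing ligand charges against the −1 overall charge gives an oxidation state of +2 for copper. Copper is a group-11 element; Cu(II) is therefore d⁹. The t₂g⁶e_g³ configuration has an unevenly filled e_g set; the Jahn–Teller theorem predicts a tetragonal distortion (typically axial elongation) to lift the degeneracy.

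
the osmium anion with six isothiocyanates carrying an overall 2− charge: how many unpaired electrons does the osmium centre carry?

Each isothiocyanate is −1; balancing the −2 overall charge requires Os(IV).
Os sits in group 8, so the d-electron count is 8 − 4 = 4.
The spin state decides the count: a 5d ion has a large Δₒ and is invariably low-spin.
An octahedral low-spin d⁴ ion is t₂g⁴e_g⁰, giving 2 unpaired electrons.

2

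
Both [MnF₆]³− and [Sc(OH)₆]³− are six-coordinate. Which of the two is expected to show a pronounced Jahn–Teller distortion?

[MnF₆]³−

[MnF₆]³−: Each fluoride is −1; balancing the −3 overall charge requires Mn(III). Mn sits in group 7, so the d-electron count is 7 − 3 = 4. Fluoride is a weak-field ligand for a first-row metal, so the complex is high-spin. The t₂g³e_g¹ (high-spin) configuration has an unevenly filled e_g set; the Jahn–Teller theorem predicts a tetragonal distortion (typically axial elongation) to lift the degeneracy.
[Sc(OH)₆]³−: Each hydroxide is −1; balancing the −3 overall charge requires Sc(III). Group 3 minus oxidation state 3 gives a d⁰ configuration. The d⁰ configuration leaves the e_g set evenly filled (or empty) — no strong Jahn–Teller driving force.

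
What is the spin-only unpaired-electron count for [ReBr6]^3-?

2 unpaired electrons

Summing ligand charges against the −3 overall charge gives an oxidation state of +3 for rhenium.
Group 7 minus oxidation state 3 gives a d⁴ configuration.
The spin state decides the count: a 5d ion has a large Δₒ and is invariably low-spin.
An octahedral low-spin d⁴ ion is t₂g⁴e_g⁰, giving 2 unpaired electrons.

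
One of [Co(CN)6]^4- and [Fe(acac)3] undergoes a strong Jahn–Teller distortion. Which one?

[Co(CN)6]^4-

[Co(CN)6]^4-: Each cyanide is −1; balancing the −4 overall charge requires Co(II). Cobalt is a group-9 element; Co(II) is therefore d⁷. Cyanide is a strong-field ligand (high in the spectrochemical series) for a first-row metal, so the complex is low-spin. The t₂g⁶e_g¹ (low-spin) configuration has an unevenly filled e_g set; the Jahn–Teller theorem predicts a tetragonal distortion (typically axial elongation) to lift the degeneracy.
[Fe(acac)3]: Summing ligand charges against the 0 overall charge gives an oxidation state of +3 for iron. Iron is a group-8 element; Fe(III) is therefore d⁵. Acetylacetonate is a weak-field ligand for a first-row metal, so the complex is high-spin. The d⁵ configuration leaves the e_g set evenly filled (or empty) — no strong Jahn–Teller driving force.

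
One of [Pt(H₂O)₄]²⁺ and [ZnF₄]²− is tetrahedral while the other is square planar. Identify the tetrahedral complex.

[ZnF₄]²−

For [Pt(H₂O)₄]²⁺: Summing ligand charges against the +2 overall charge gives an oxidation state of +2 for platinum. Platinum is a group-10 element; Pt(II) is therefore d⁸. A 5d d⁸ ion has a large crystal-field splitting; square planar leaves the high-energy d_{x²−y²} orbital empty and maximises CFSE. → square planar.
For [ZnF₄]²−: Summing ligand charges against the −2 overall charge gives an oxidation state of +2 for zinc. Zinc is a group-12 element; Zn(II) is therefore d¹⁰. A d¹⁰ ion has no crystal-field stabilisation preference between square planar and tetrahedral, so four ligands adopt the sterically favoured tetrahedral geometry. → tetrahedral.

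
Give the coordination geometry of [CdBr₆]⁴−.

octahedral

Summing ligand charges against the −4 overall charge gives an oxidation state of +2 for cadmium.
Group 12 minus oxidation state 2 gives a d¹⁰ configuration.
Coordination number: 6.
Six donors around a single metal centre give an octahedral coordination sphere.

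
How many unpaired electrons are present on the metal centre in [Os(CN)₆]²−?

2 unpaired electrons

Each cyanide is −1; balancing the −2 overall charge requires Os(IV).
Osmium is a group-8 element; Os(IV) is therefore d⁴.
The spin state decides the count: a 5d ion has a large Δₒ and is invariably low-spin.
An octahedral low-spin d⁴ ion is t₂g⁴e_g⁰, giving 2 unpaired electrons.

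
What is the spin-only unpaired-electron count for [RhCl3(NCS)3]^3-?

Ligand charges: each chloride is −1; each isothiocyanate is −1. With an overall charge of −3 the rhodium centre must be in the +3 oxidation state.
Group 9 minus oxidation state 3 gives a d⁶ configuration.
The spin state decides the count: a 4d ion has a large Δₒ and is invariably low-spin.
An octahedral low-spin d⁶ ion is t₂g⁶e_g⁰, giving 0 unpaired electrons.

0 unpaired electrons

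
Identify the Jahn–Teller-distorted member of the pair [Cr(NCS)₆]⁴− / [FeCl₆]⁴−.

[Cr(NCS)₆]⁴−

[Cr(NCS)₆]⁴−: Each isothiocyanate is −1; balancing the −4 overall charge requires Cr(II). Chromium is a group-6 element; Cr(II) is therefore d⁴. Isothiocyanate is a weak-field ligand for a first-row metal, so the complex is high-spin. The t₂g³e_g¹ (high-spin) configuration has an unevenly filled e_g set; the Jahn–Teller theorem predicts a tetragonal distortion (typically axial elongation) to lift the degeneracy.
[FeCl₆]⁴−: Summing ligand charges against the −4 overall charge gives an oxidation state of +2 for iron. Group 8 minus oxidation state 2 gives a d⁶ configuration. Chloride is a weak-field ligand for a first-row metal, so the complex is high-spin. The d⁶ configuration leaves the e_g set evenly filled (or empty) — no strong Jahn–Teller driving force.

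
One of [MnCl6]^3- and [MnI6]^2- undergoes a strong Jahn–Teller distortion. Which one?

[MnCl6]^3-

[MnCl6]^3-: Each chloride is −1; balancing the −3 overall charge requires Mn(III). Mn sits in group 7, so the d-electron count is 7 − 3 = 4. Chloride is a weak-field ligand for a first-row metal, so the complex is high-spin. The t₂g³e_g¹ (high-spin) configuration has an unevenly filled e_g set; the Jahn–Teller theorem predicts a tetragonal distortion (typically axial elongation) to lift the degeneracy.
[MnI6]^2-: Ligand charges: each iodide is −1. With an overall charge of −2 the manganese centre must be in the +4 oxidation state. Group 7 minus oxidation state 4 gives a d³ configuration. The d³ configuration leaves the e_g set evenly filled (or empty) — no strong Jahn–Teller driving force.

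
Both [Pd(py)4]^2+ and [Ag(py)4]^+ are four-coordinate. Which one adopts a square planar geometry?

[Pd(py)4]^2+

For [Pd(py)4]^2+: Summing ligand charges against the +2 overall charge gives an oxidation state of +2 for palladium. Pd sits in group 10, so the d-electron count is 10 − 2 = 8. A 4d d⁸ ion has a large crystal-field splitting; square planar leaves the high-energy d_{x²−y²} orbital empty and maximises CFSE. → square planar.
For [Ag(py)4]^+: Pyridine is neutral; balancing the +1 overall charge requires Ag(I). Silver is a group-11 element; Ag(I) is therefore d¹⁰. A d¹⁰ ion has no crystal-field stabilisation preference between square planar and tetrahedral, so four ligands adopt the sterically favoured tetrahedral geometry. → tetrahedral.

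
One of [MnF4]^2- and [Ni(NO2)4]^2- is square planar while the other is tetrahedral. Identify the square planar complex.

For [MnF4]^2-: Ligand charges: each fluoride is −1. With an overall charge of −2 the manganese centre must be in the +2 oxidation state. Group 7 minus oxidation state 2 gives a d⁵ configuration. A high-spin d⁵ ion has zero CFSE in either geometry, so four ligands adopt the sterically favoured tetrahedral geometry. → tetrahedral.
For [Ni(NO2)4]^2-: Summing ligand charges against the −2 overall charge gives an oxidation state of +2 for nickel. Group 10 minus oxidation state 2 gives a d⁸ configuration. Nitro (N-bound nitrite) is a strong-field ligand (high in the spectrochemical series). A 3d d⁸ ion with strong-field ligands gains enough CFSE to favour square planar over tetrahedral. → square planar.

[Ni(NO2)4]^2-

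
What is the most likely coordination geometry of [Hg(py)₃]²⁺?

Ligand charges: pyridine is neutral. With an overall charge of +2 the mercury centre must be in the +2 oxidation state.
Group 12 minus oxidation state 2 gives a d¹⁰ configuration.
With 3 monodentate ligands the coordination number is 3.
Three ligands around a d¹⁰ centre minimise repulsion in a trigonal-planar arrangement.

trigonal planar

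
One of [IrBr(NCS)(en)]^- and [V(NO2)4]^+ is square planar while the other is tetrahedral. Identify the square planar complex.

For [IrBr(NCS)(en)]^-: Ligand charges: each bromide is −1; each isothiocyanate is −1; ethylenediamine is neutral. With an overall charge of −1 the iridium centre must be in the +1 oxidation state. Ir sits in group 9, so the d-electron count is 9 − 1 = 8. A 5d d⁸ ion has a large crystal-field splitting; square planar leaves the high-energy d_{x²−y²} orbital empty and maximises CFSE. → square planar.
For [V(NO2)4]^+: Each nitro (N-bound nitrite) is −1; balancing the +1 overall charge requires V(V). V sits in group 5, so the d-electron count is 5 − 5 = 0. A d⁰ ion has no crystal-field stabilisation preference between square planar and tetrahedral, so four ligands adopt the sterically favoured tetrahedral geometry. → tetrahedral.

[IrBr(NCS)(en)]^-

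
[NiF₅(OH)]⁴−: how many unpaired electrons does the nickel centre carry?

2

Summing ligand charges against the −4 overall charge gives an oxidation state of +2 for nickel.
Group 10 minus oxidation state 2 gives a d⁸ configuration.
In an octahedral field the d⁸ configuration is t₂g⁶e_g² (only one arrangement possible), giving 2 unpaired electrons.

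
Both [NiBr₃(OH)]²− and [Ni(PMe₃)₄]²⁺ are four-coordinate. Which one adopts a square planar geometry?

For [NiBr₃(OH)]²−: Ligand charges: each bromide is −1; each hydroxide is −1. With an overall charge of −2 the nickel centre must be in the +2 oxidation state. Nickel is a group-10 element; Ni(II) is therefore d⁸. Bromide and hydroxide are weak-field ligands. With weak-field ligands the CFSE gain from square planar is small, so a 3d d⁸ ion takes the sterically preferred tetrahedral geometry. → tetrahedral.
For [Ni(PMe₃)₄]²⁺: Trimethylphosphine is neutral; balancing the +2 overall charge requires Ni(II). Group 10 minus oxidation state 2 gives a d⁸ configuration. Trimethylphosphine is a strong-field ligand (high in the spectrochemical series). A 3d d⁸ ion with strong-field ligands gains enough CFSE to favour square planar over tetrahedral. → square planar.

[Ni(PMe₃)₄]²⁺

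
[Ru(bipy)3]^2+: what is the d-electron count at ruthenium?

2,2′-bipyridine is neutral; balancing the +2 overall charge requires Ru(II).
Ru sits in group 8, so the d-electron count is 8 − 2 = 6.

d⁶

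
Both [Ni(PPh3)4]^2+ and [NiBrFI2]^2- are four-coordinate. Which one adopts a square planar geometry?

[Ni(PPh3)4]^2+

For [Ni(PPh3)4]^2+: Summing ligand charges against the +2 overall charge gives an oxidation state of +2 for nickel. Group 10 minus oxidation state 2 gives a d⁸ configuration. Triphenylphosphine is a strong-field ligand (high in the spectrochemical series). A 3d d⁸ ion with strong-field ligands gains enough CFSE to favour square planar over tetrahedral. → square planar.
For [NiBrFI2]^2-: Ligand charges: each bromide is −1; each fluoride is −1; each iodide is −1. With an overall charge of −2 the nickel centre must be in the +2 oxidation state. Group 10 minus oxidation state 2 gives a d⁸ configuration. Bromide, fluoride, and iodide are weak-field ligands. With weak-field ligands the CFSE gain from square planar is small, so a 3d d⁸ ion takes the sterically preferred tetrahedral geometry. → tetrahedral.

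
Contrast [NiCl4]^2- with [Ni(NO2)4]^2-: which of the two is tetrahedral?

[NiCl4]^2-

For [NiCl4]^2-: Each chloride is −1; balancing the −2 overall charge requires Ni(II). Nickel is a group-10 element; Ni(II) is therefore d⁸. Chloride is a weak-field ligand. With weak-field ligands the CFSE gain from square planar is small, so a 3d d⁸ ion takes the sterically preferred tetrahedral geometry. → tetrahedral.
For [Ni(NO2)4]^2-: Summing ligand charges against the −2 overall charge gives an oxidation state of +2 for nickel. Ni sits in group 10, so the d-electron count is 10 − 2 = 8. Nitro (N-bound nitrite) is a strong-field ligand (high in the spectrochemical series). A 3d d⁸ ion with strong-field ligands gains enough CFSE to favour square planar over tetrahedral. → square planar.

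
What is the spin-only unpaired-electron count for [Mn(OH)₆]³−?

4 unpaired electrons

Ligand charges: each hydroxide is −1. With an overall charge of −3 the manganese centre must be in the +3 oxidation state.
Group 7 minus oxidation state 3 gives a d⁴ configuration.
The spin state decides the count: Hydroxide is a weak-field ligand for a first-row metal, so the complex is high-spin.
An octahedral high-spin d⁴ ion is t₂g³e_g¹, giving 4 unpaired electrons.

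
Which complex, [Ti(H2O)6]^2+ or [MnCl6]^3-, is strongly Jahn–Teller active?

[Ti(H2O)6]^2+: Water is neutral; balancing the +2 overall charge requires Ti(II). Ti sits in group 4, so the d-electron count is 4 − 2 = 2. The d² configuration leaves the e_g set evenly filled (or empty) — no strong Jahn–Teller driving force.
[MnCl6]^3-: Summing ligand charges against the −3 overall charge gives an oxidation state of +3 for manganese. Group 7 minus oxidation state 3 gives a d⁴ configuration. Chloride is a weak-field ligand for a first-row metal, so the complex is high-spin. The t₂g³e_g¹ (high-spin) configuration has an unevenly filled e_g set; the Jahn–Teller theorem predicts a tetragonal distortion (typically axial elongation) to lift the degeneracy.

[MnCl6]^3-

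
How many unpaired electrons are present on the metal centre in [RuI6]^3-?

1

Each iodide is −1; balancing the −3 overall charge requires Ru(III).
Group 8 minus oxidation state 3 gives a d⁵ configuration.
The spin state decides the count: a 4d ion has a large Δₒ and is invariably low-spin.
An octahedral low-spin d⁵ ion is t₂g⁵e_g⁰, giving 1 unpaired electron.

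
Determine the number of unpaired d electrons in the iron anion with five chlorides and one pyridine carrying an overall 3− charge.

4 unpaired electrons

Summing ligand charges against the −3 overall charge gives an oxidation state of +2 for iron.
Fe sits in group 8, so the d-electron count is 8 − 2 = 6.
The spin state decides the count: Chloride is a weak-field ligand for a first-row metal, so the complex is high-spin.
An octahedral high-spin d⁶ ion is t₂g⁴e_g², giving 4 unpaired electrons.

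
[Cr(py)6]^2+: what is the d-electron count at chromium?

Ligand charges: pyridine is neutral. With an overall charge of +2 the chromium centre must be in the +2 oxidation state.
Chromium is a group-6 element; Cr(II) is therefore d⁴.

d4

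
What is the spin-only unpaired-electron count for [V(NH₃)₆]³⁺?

Ligand charges: ammonia is neutral. With an overall charge of +3 the vanadium centre must be in the +3 oxidation state.
Vanadium is a group-5 element; V(III) is therefore d².
In an octahedral field the d² configuration is t₂g²e_g⁰ (only one arrangement possible), giving 2 unpaired electrons.

2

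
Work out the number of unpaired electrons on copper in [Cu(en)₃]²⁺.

1 unpaired electron

Ligand charges: ethylenediamine is neutral. With an overall charge of +2 the copper centre must be in the +2 oxidation state.
Cu sits in group 11, so the d-electron count is 11 − 2 = 9.
Counting donor atoms: 3×ethylenediamine (bidentate) → 6 donors. Coordination number = 6.
In an octahedral field the d⁹ configuration is t₂g⁶e_g³ (only one arrangement possible), giving 1 unpaired electron.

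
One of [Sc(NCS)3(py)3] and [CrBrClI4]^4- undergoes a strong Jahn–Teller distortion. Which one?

[Sc(NCS)3(py)3]: Ligand charges: each isothiocyanate is −1; pyridine is neutral. With an overall charge of 0 the scandium centre must be in the +3 oxidation state. Group 3 minus oxidation state 3 gives a d⁰ configuration. The d⁰ configuration leaves the e_g set evenly filled (or empty) — no strong Jahn–Teller driving force.
[CrBrClI4]^4-: Each bromide is −1; each chloride is −1; each iodide is −1; balancing the −4 overall charge requires Cr(II). Chromium is a group-6 element; Cr(II) is therefore d⁴. Bromide, chloride, and iodide are weak-field ligands for a first-row metal, so the complex is high-spin. The t₂g³e_g¹ (high-spin) configuration has an unevenly filled e_g set; the Jahn–Teller theorem predicts a tetragonal distortion (typically axial elongation) to lift the degeneracy.

[CrBrClI4]^4-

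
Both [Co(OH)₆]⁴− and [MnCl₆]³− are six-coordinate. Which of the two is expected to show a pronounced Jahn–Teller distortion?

[Co(OH)₆]⁴−: Each hydroxide is −1; balancing the −4 overall charge requires Co(II). Group 9 minus oxidation state 2 gives a d⁷ configuration. Hydroxide is a weak-field ligand for a first-row metal, so the complex is high-spin. The d⁷ configuration leaves the e_g set evenly filled (or empty) — no strong Jahn–Teller driving force.
[MnCl₆]³−: Ligand charges: each chloride is −1. With an overall charge of −3 the manganese centre must be in the +3 oxidation state. Mn sits in group 7, so the d-electron count is 7 − 3 = 4. Chloride is a weak-field ligand for a first-row metal, so the complex is high-spin. The t₂g³e_g¹ (high-spin) configuration has an unevenly filled e_g set; the Jahn–Teller theorem predicts a tetragonal distortion (typically axial elongation) to lift the degeneracy.

[MnCl₆]³−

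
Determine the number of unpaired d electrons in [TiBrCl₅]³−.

Summing ligand charges against the −3 overall charge gives an oxidation state of +3 for titanium.
Group 4 minus oxidation state 3 gives a d¹ configuration.
In an octahedral field the d¹ configuration is t₂g¹e_g⁰ (only one arrangement possible), giving 1 unpaired electron.

1 unpaired electron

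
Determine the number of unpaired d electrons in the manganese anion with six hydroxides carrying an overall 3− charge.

Each hydroxide is −1; balancing the −3 overall charge requires Mn(III).
Group 7 minus oxidation state 3 gives a d⁴ configuration.
The spin state decides the count: Hydroxide is a weak-field ligand for a first-row metal, so the complex is high-spin.
An octahedral high-spin d⁴ ion is t₂g³e_g¹, giving 4 unpaired electrons.

4 unpaired electrons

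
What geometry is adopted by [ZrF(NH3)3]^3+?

tetrahedral

Summing ligand charges against the +3 overall charge gives an oxidation state of +4 for zirconium.
Zr sits in group 4, so the d-electron count is 4 − 4 = 0.
Coordination number: 4.
A d⁰ ion has no crystal-field stabilisation preference between square planar and tetrahedral, so four ligands adopt the sterically favoured tetrahedral geometry.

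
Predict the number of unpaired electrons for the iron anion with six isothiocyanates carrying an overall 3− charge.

5

Ligand charges: each isothiocyanate is −1. With an overall charge of −3 the iron centre must be in the +3 oxidation state.
Fe sits in group 8, so the d-electron count is 8 − 3 = 5.
The spin state decides the count: Isothiocyanate is a weak-field ligand for a first-row metal, so the complex is high-spin.
An octahedral high-spin d⁵ ion is t₂g³e_g², giving 5 unpaired electrons.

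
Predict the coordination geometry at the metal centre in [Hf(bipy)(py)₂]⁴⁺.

Summing ligand charges against the +4 overall charge gives an oxidation state of +4 for hafnium.
Hafnium is a group-4 element; Hf(IV) is therefore d⁰.
Counting donor atoms: 1×2,2′-bipyridine (bidentate) → 2 donors; 2×pyridine (monodentate) → 2 donors. Coordination number = 4.
A d⁰ ion has no crystal-field stabilisation preference between square planar and tetrahedral, so four ligands adopt the sterically favoured tetrahedral geometry.

tetrahedral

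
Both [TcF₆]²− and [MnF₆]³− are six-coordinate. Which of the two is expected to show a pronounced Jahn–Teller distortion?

[TcF₆]²−: Each fluoride is −1; balancing the −2 overall charge requires Tc(IV). Tc sits in group 7, so the d-electron count is 7 − 4 = 3. The d³ configuration leaves the e_g set evenly filled (or empty) — no strong Jahn–Teller driving force.
[MnF₆]³−: Summing ligand charges against the −3 overall charge gives an oxidation state of +3 for manganese. Mn sits in group 7, so the d-electron count is 7 − 3 = 4. Fluoride is a weak-field ligand for a first-row metal, so the complex is high-spin. The t₂g³e_g¹ (high-spin) configuration has an unevenly filled e_g set; the Jahn–Teller theorem predicts a tetragonal distortion (typically axial elongation) to lift the degeneracy.

[MnF₆]³−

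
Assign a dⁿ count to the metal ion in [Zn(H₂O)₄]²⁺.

Summing ligand charges against the +2 overall charge gives an oxidation state of +2 for zinc.
Zn sits in group 12, so the d-electron count is 12 − 2 = 10.

d10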